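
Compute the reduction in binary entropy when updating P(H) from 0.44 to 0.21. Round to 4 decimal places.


H_before = -p*log2(p) - (1-p)*log2(1-p) for p=0.44: 0.9896
H_after for p=0.21: 0.7415
Reduction = 0.9896 - 0.7415 = 0.2481

0.2481


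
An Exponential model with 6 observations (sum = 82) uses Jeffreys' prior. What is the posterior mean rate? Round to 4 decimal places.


Posterior Gamma(6, 82)
E[lambda] = 6/82 = 0.0732

0.0732


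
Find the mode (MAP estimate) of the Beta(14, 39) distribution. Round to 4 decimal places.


For Beta(a,b) with a,b > 1:
Mode = (a-1)/(a+b-2) = (14-1)/(53-2)
= 13/51 = 0.2549

0.2549


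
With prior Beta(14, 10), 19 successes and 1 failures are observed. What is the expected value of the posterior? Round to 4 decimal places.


Posterior = Beta(33, 11)
E[theta] = alpha/(alpha+beta)
= 33/44 = 0.75

0.75


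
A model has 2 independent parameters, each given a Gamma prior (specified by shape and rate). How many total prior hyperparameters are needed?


Each Gamma prior needs 2 hyperparameters (shape and rate).
Total = 2 * 2 = 4

4


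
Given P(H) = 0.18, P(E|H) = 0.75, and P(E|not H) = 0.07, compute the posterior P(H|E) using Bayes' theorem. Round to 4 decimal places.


By Bayes' theorem: P(H|E) = P(E|H)*P(H) / P(E)
P(E) = P(E|H)*P(H) + P(E|not H)*P(not H)
P(E) = 0.75*0.18 + 0.07*0.82 = 0.1924
P(H|E) = 0.75*0.18 / 0.1924 = 0.7017

0.7017


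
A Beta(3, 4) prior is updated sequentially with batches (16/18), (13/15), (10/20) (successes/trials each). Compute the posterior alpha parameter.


Sequential conjugate updating is equivalent to a single batch update.
Total successes across all batches = 39
alpha_posterior = alpha_prior + total_successes = 3 + 39
= 42

42


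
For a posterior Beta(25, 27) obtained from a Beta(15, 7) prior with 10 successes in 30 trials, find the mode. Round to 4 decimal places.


Mode = (alpha - 1) / (alpha + beta - 2)
= 24 / 50
= 0.48

0.48


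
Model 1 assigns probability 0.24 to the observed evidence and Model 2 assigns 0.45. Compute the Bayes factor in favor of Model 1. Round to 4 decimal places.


BF = P(data|M1) / P(data|M2)
= 0.24 / 0.45 = 0.5333

0.5333


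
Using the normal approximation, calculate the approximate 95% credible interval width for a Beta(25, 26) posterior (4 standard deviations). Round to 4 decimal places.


Var(Beta) = 25*26/(51^2 * 52) = 0.0048
SD = 0.0693
Width ~ 4*SD = 0.2773

0.2773


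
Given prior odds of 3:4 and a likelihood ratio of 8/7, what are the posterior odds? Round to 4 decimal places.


Posterior odds = prior odds * LR
Prior odds = 3/4 = 0.75
LR = 8/7 = 1.1429
Posterior odds = 0.75 * 1.1429 = 0.8571

0.8571


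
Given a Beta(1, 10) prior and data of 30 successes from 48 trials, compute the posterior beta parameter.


Number of failures = 48 - 30 = 18
Posterior beta = 10 + 18 = 28

28


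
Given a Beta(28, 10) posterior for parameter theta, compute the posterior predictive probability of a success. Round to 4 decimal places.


For a Beta-Bernoulli model, the predictive probability is the mean:
P(success) = 28/(28+10) = 28/38 = 0.7368

0.7368


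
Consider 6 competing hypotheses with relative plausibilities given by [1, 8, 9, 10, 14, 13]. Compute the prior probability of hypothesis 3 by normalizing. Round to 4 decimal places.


Sum of weights = 1 + 8 + 9 + 10 + 14 + 13 = 55
Normalized prior for H3 = 9 / 55
= 0.1636

0.1636


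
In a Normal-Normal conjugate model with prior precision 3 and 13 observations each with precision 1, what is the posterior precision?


Posterior precision = prior precision + n * observation precision
= 3 + 13 * 1
= 3 + 13 = 16

16


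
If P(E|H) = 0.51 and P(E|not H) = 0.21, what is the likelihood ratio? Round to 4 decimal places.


Likelihood ratio = P(E|H) / P(E|not H)
= 0.51 / 0.21
= 2.4286

2.4286


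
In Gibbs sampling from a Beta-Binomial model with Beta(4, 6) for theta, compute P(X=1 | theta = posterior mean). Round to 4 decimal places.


Posterior mean = alpha/(alpha+beta) = 4/10 = 0.4
P(X=1|theta=mean) = theta = 0.4

0.4


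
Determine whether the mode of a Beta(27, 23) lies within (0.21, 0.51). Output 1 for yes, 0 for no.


First find the mode: (a-1)/(a+b-2) = 0.5417
Is 0.5417 in (0.21, 0.51)? 0

0


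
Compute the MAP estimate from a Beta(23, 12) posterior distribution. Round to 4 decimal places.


MAP = mode of Beta distribution
= (alpha - 1)/(alpha + beta - 2)
= (23-1)/(23+12-2)
= 22/33 = 0.6667

0.6667


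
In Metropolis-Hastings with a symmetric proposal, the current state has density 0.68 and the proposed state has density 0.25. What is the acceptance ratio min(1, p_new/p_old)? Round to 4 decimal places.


Ratio = p_new / p_old = 0.25 / 0.68 = 0.3676
Acceptance = min(1, 0.3676) = 0.3676

0.3676


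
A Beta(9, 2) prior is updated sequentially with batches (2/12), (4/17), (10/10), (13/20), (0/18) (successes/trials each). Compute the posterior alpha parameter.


Sequential conjugate updating is equivalent to a single batch update.
Total successes across all batches = 29
alpha_posterior = alpha_prior + total_successes = 9 + 29
= 38

38


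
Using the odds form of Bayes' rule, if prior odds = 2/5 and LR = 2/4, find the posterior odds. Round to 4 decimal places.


Bayes' rule in odds form: posterior odds = prior odds * LR
= (2 * 2) / (5 * 4)
= 4/20 = 0.2

0.2


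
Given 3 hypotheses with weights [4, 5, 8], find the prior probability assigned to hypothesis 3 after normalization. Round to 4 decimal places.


To normalize, divide each weight by the sum of all weights.
Sum = 17
Prior(H3) = 8/17 = 0.4706

0.4706


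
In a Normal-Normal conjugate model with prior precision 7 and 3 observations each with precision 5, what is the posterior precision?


Posterior precision = prior precision + n * observation precision
= 7 + 3 * 5
= 7 + 15 = 22

22


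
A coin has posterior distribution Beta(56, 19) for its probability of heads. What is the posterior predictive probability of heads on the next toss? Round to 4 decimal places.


Posterior predictive = E[theta] = alpha/(alpha+beta)
= 56/75
= 0.7467

0.7467


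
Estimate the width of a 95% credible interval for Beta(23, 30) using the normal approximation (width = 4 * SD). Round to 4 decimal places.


For Beta(a,b): Var = ab/((a+b)^2(a+b+1))
Var = 0.0045, SD = 0.0674
Approximate 95% CI width = 4 * 0.0674 = 0.2698

0.2698


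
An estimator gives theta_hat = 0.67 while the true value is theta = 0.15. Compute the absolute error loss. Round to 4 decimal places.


The absolute error loss is |theta_hat - theta|
= |0.67 - 0.15|
= 0.52

0.52


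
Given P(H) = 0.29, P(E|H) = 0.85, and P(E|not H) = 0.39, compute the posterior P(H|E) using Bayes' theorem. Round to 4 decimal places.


By Bayes' theorem: P(H|E) = P(E|H)*P(H) / P(E)
P(E) = P(E|H)*P(H) + P(E|not H)*P(not H)
P(E) = 0.85*0.29 + 0.39*0.71 = 0.5234
P(H|E) = 0.85*0.29 / 0.5234 = 0.471

0.471


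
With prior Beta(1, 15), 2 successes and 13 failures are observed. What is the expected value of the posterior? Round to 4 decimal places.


Posterior = Beta(3, 28)
E[theta] = alpha/(alpha+beta)
= 3/31 = 0.0968

0.0968


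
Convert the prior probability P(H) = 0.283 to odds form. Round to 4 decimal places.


P(not H) = 1 - 0.283 = 0.717
Odds = 0.283 / 0.717 = 0.3947

0.3947


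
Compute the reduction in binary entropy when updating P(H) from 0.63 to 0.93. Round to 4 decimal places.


H_before = -p*log2(p) - (1-p)*log2(1-p) for p=0.63: 0.9507
H_after for p=0.93: 0.3659
Reduction = 0.9507 - 0.3659 = 0.5847

0.5847


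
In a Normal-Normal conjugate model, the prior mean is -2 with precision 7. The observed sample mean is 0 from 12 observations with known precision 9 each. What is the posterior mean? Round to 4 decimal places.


Posterior precision = tau0 + n*tau = 7 + 12*9 = 115
Posterior mean = (tau0*mu0 + n*tau*xbar) / posterior_precision
= (7*-2 + 12*9*0) / 115
= -14 / 115 = -0.1217

-0.1217


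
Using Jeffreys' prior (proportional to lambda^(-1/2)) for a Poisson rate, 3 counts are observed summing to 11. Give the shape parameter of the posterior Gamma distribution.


Conjugate update: Gamma(prior_shape + S, prior_rate + n).
Prior shape = 0.5, prior rate = 0.
Posterior shape = 0.5 + S = 0.5 + 11 = 11.5

11.5


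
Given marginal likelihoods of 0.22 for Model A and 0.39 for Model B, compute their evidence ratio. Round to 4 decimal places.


Ratio = ML(A) / ML(B) = 0.22/0.39
= 0.5641

0.5641


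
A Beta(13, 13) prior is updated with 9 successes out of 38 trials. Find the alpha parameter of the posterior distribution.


In the Beta-Binomial conjugate update:
alpha_post = alpha_prior + successes
= 13 + 9
= 22

22


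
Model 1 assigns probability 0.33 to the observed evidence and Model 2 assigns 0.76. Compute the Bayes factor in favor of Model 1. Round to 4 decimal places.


BF = P(data|M1) / P(data|M2)
= 0.33 / 0.76 = 0.4342

0.4342


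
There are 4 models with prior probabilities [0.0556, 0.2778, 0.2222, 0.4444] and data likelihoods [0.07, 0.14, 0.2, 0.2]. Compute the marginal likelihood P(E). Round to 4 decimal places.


P(E) = sum over models of P(M_i) * P(E|M_i)
= 0.0556*0.07 + 0.2778*0.14 + 0.2222*0.2 + 0.4444*0.2
= 0.1761

0.1761


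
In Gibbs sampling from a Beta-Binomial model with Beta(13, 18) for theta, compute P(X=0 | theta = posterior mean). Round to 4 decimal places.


Posterior mean = alpha/(alpha+beta) = 13/31 = 0.4194
P(X=0|theta=mean) = 1 - theta = 0.5806

0.5806


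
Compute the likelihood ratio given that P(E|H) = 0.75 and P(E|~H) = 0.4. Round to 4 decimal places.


LR = P(E|H) / P(E|~H)
= 0.75 / 0.4 = 1.875

1.875


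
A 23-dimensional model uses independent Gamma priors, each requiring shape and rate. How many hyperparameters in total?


Per parameter: 2 (shape and rate).
Total = 23 * 2 = 46

46


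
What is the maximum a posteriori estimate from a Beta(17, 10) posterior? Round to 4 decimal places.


The MAP estimate equals the mode of the distribution.
Mode of Beta(a,b) = (a-1)/(a+b-2)
= 16/25
= 0.64

0.64


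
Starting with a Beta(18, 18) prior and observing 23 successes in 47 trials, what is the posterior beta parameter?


Posterior beta = prior beta + failures
Failures = 47 - 23 = 24
beta_post = 18 + 24 = 42

42


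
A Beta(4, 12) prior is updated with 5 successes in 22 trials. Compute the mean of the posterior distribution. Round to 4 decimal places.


After update: Beta(9, 29)
Mean = 9 / (9 + 29) = 9 / 38
= 0.2368

0.2368


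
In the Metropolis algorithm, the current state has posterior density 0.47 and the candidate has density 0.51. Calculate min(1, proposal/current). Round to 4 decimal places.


Ratio = 0.51/0.47 = 1.0851
Acceptance probability = min(1, 1.0851)
= 1.0

1.0


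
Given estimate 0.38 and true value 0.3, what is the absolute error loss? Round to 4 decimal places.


Absolute error = |estimate - true|
= |0.08| = 0.08

0.08


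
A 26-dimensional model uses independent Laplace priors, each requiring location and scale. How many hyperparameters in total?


Per parameter: 2 (location and scale).
Total = 26 * 2 = 52

52


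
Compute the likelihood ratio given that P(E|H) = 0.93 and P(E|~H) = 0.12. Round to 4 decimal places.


LR = P(E|H) / P(E|~H)
= 0.93 / 0.12 = 7.75

7.75


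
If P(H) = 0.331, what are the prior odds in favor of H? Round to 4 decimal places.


Prior odds = P(H) / (1 - P(H))
= 0.331 / 0.669
= 0.4948

0.4948


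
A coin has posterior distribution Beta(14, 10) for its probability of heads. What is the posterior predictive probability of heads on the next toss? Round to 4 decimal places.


Posterior predictive = E[theta] = alpha/(alpha+beta)
= 14/24
= 0.5833

0.5833


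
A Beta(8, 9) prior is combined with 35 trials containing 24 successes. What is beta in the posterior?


In conjugate updating:
beta_posterior = beta_prior + (n - k)
= 9 + (35 - 24)
= 9 + 11 = 20

20


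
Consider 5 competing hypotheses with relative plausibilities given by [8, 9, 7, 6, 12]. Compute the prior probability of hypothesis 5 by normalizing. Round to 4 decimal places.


Sum of weights = 8 + 9 + 7 + 6 + 12 = 42
Normalized prior for H5 = 12 / 42
= 0.2857

0.2857


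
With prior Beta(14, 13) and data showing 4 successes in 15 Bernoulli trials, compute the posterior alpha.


Conjugate update: alpha_posterior = alpha_prior + k
= 14 + 4 = 18

18


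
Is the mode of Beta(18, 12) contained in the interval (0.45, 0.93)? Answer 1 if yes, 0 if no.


Mode = (a-1)/(a+b-2) = 17/28 = 0.6071
Interval: (0.45, 0.93)
Contains mode? 1

1


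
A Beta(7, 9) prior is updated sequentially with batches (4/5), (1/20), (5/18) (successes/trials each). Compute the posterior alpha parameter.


Sequential conjugate updating is equivalent to a single batch update.
Total successes across all batches = 10
alpha_posterior = alpha_prior + total_successes = 7 + 10
= 17

17


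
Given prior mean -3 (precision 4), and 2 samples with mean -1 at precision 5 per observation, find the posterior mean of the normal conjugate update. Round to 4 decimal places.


The posterior mean is a precision-weighted average of prior and data.
Post. prec. = 4 + 10 = 14
Post. mean = (-12 + -10)/14 = -22/14 = -1.5714

-1.5714


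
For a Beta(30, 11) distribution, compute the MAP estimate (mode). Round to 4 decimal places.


MAP = mode = (a-1)/(a+b-2)
= (30-1)/(30+11-2)
= 29/39 = 0.7436

0.7436


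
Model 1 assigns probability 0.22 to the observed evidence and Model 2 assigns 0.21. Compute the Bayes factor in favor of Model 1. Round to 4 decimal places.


BF = P(data|M1) / P(data|M2)
= 0.22 / 0.21 = 1.0476

1.0476


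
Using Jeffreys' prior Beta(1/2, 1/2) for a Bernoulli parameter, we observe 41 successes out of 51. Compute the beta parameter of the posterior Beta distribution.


Conjugate update: Beta(0.5 + k, 0.5 + n - k).
k = 41, n - k = 10
Posterior beta = 0.5 + (n - k) = 0.5 + 10 = 10.5

10.5


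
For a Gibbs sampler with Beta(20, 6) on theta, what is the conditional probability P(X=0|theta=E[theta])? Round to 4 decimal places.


E[theta] = 20/(20+6) = 0.7692
P(X=0|theta) = 1 - theta = 0.2308

0.2308


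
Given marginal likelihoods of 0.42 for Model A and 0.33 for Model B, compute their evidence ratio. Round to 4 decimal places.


Ratio = ML(A) / ML(B) = 0.42/0.33
= 1.2727

1.2727


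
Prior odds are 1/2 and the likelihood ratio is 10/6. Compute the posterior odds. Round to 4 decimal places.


Posterior odds = prior odds * likelihood ratio
= (1/2) * (10/6)
= 10 / 12
= 0.8333

0.8333


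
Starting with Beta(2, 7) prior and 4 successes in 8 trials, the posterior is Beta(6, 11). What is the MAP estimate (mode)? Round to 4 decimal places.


The mode of Beta(a, b) when a > 1 and b > 1 is (a-1)/(a+b-2)
= (6 - 1) / (6 + 11 - 2)
= 5 / 15
= 0.3333

0.3333


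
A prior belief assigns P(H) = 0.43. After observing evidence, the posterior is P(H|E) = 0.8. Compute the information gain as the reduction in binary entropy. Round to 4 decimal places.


H(prior) = -0.43*log2(0.43) - 0.57*log2(0.57)
= 0.9858
H(post) = -0.8*log2(0.8) - 0.2*log2(0.2)
= 0.7219
IG = 0.9858 - 0.7219 = 0.2639

0.2639


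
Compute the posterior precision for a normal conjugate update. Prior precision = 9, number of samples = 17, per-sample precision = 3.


tau_post = tau_0 + n * tau
= 9 + 17 * 3 = 60

60


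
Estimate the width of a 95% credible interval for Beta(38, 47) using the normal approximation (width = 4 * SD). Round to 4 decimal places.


For Beta(a,b): Var = ab/((a+b)^2(a+b+1))
Var = 0.0029, SD = 0.0536
Approximate 95% CI width = 4 * 0.0536 = 0.2145

0.2145


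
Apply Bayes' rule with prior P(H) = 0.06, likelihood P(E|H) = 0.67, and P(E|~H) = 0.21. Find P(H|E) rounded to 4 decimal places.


Step 1: Compute marginal P(E) = P(E|H)P(H) + P(E|~H)P(~H)
= 0.67*0.06 + 0.21*0.94 = 0.2376
Step 2: P(H|E) = P(E|H)P(H)/P(E) = 0.0402/0.2376
= 0.1692

0.1692


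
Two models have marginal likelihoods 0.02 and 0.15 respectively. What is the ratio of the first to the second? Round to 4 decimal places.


Evidence ratio = 0.02 / 0.15
= 0.1333

0.1333


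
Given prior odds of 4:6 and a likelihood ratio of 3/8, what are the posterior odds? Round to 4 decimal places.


Posterior odds = prior odds * LR
Prior odds = 4/6 = 0.6667
LR = 3/8 = 0.375
Posterior odds = 0.6667 * 0.375 = 0.25

0.25


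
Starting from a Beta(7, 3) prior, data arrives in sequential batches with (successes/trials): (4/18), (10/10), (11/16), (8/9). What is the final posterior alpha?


In sequential Bayesian updating, we sum all successes.
Total successes = 33
Final alpha = 7 + 33 = 40

40


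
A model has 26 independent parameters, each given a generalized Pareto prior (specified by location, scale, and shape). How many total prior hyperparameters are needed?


Each generalized Pareto prior needs 3 hyperparameters (location, scale, and shape).
Total = 3 * 26 = 78

78


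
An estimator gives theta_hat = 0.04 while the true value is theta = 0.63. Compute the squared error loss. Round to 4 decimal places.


The squared error loss is (theta_hat - theta)^2
= (0.04 - 0.63)^2
= (-0.59)^2 = 0.3481

0.3481


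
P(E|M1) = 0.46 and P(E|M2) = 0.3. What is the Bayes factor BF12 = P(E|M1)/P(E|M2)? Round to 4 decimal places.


Bayes factor BF12 = P(E|M1) / P(E|M2)
= 0.46 / 0.3
= 1.5333

1.5333


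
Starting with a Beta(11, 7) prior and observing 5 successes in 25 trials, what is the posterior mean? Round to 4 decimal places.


Posterior parameters: alpha = 11 + 5 = 16
beta = 7 + 20 = 27
Posterior mean = alpha / (alpha + beta) = 16 / 43
= 0.3721

0.3721


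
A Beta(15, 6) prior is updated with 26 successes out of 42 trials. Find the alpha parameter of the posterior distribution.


In the Beta-Binomial conjugate update:
alpha_post = alpha_prior + successes
= 15 + 26
= 41

41


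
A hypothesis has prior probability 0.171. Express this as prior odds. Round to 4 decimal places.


Odds = P(H) / P(not H) = 0.171 / 0.829
= 0.2063

0.2063


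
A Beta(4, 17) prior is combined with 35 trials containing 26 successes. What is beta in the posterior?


In conjugate updating:
beta_posterior = beta_prior + (n - k)
= 17 + (35 - 26)
= 17 + 9 = 26

26


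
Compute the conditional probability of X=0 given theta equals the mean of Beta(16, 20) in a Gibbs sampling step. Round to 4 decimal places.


Mean of Beta(16, 20) = 0.4444
P(X=0 | theta=0.4444) = 0.5556

0.5556


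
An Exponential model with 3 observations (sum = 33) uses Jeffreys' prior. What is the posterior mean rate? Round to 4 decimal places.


Posterior Gamma(3, 33)
E[lambda] = 3/33 = 0.0909

0.0909


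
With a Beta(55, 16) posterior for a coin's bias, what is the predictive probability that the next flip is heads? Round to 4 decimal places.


The predictive probability equals the posterior mean.
P(next = heads) = alpha / (alpha + beta)
= 55 / 71 = 0.7746

0.7746


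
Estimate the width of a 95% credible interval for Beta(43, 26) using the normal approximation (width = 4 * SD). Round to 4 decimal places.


For Beta(a,b): Var = ab/((a+b)^2(a+b+1))
Var = 0.0034, SD = 0.0579
Approximate 95% CI width = 4 * 0.0579 = 0.2317

0.2317


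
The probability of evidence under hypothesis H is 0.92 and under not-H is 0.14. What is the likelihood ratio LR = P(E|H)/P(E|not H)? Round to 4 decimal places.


LR = 0.92 / 0.14
= 6.5714

6.5714


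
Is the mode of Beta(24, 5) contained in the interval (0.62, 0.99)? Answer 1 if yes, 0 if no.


Mode = (a-1)/(a+b-2) = 23/27 = 0.8519
Interval: (0.62, 0.99)
Contains mode? 1

1


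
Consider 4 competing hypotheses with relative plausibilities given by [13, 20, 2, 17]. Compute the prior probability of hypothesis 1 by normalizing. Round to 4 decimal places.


Sum of weights = 13 + 20 + 2 + 17 = 52
Normalized prior for H1 = 13 / 52
= 0.25

0.25


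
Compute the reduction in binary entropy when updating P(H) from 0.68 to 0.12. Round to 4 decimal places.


H_before = -p*log2(p) - (1-p)*log2(1-p) for p=0.68: 0.9044
H_after for p=0.12: 0.5294
Reduction = 0.9044 - 0.5294 = 0.375

0.375


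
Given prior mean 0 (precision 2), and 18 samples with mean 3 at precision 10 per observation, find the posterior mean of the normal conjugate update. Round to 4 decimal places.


The posterior mean is a precision-weighted average of prior and data.
Post. prec. = 2 + 180 = 182
Post. mean = (0 + 540)/182 = 540/182 = 2.967

2.967


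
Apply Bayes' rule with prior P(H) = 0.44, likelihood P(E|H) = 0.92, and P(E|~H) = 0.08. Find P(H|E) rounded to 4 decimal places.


Step 1: Compute marginal P(E) = P(E|H)P(H) + P(E|~H)P(~H)
= 0.92*0.44 + 0.08*0.56 = 0.4496
Step 2: P(H|E) = P(E|H)P(H)/P(E) = 0.4048/0.4496
= 0.9004

0.9004


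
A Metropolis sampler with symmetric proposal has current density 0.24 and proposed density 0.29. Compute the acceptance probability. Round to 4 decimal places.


For symmetric proposals, acceptance = min(1, pi(x*)/pi(x))
= min(1, 0.29/0.24)
= min(1, 1.2083) = 1.0

1.0


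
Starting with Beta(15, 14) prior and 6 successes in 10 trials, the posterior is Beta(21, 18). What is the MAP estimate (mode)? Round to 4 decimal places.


The mode of Beta(a, b) when a > 1 and b > 1 is (a-1)/(a+b-2)
= (21 - 1) / (21 + 18 - 2)
= 20 / 37
= 0.5405

0.5405


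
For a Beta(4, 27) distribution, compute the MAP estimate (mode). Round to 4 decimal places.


MAP = mode = (a-1)/(a+b-2)
= (4-1)/(4+27-2)
= 3/29 = 0.1034

0.1034


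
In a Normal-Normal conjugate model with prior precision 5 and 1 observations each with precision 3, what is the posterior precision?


Posterior precision = prior precision + n * observation precision
= 5 + 1 * 3
= 5 + 3 = 8

8


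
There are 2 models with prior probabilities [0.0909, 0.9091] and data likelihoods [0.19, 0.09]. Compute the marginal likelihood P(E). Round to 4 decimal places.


P(E) = sum over models of P(M_i) * P(E|M_i)
= 0.0909*0.19 + 0.9091*0.09
= 0.0991

0.0991


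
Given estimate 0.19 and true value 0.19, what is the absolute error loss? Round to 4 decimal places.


Absolute error = |estimate - true|
= |0.0| = 0.0

0.0


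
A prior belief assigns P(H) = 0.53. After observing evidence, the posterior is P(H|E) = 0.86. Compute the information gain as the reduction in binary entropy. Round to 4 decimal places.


H(prior) = -0.53*log2(0.53) - 0.47*log2(0.47)
= 0.9974
H(post) = -0.86*log2(0.86) - 0.14*log2(0.14)
= 0.5842
IG = 0.9974 - 0.5842 = 0.4132

0.4132


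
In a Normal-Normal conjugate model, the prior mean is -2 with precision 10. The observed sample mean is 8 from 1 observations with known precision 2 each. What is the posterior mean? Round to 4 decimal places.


Posterior precision = tau0 + n*tau = 10 + 1*2 = 12
Posterior mean = (tau0*mu0 + n*tau*xbar) / posterior_precision
= (10*-2 + 1*2*8) / 12
= -4 / 12 = -0.3333

-0.3333


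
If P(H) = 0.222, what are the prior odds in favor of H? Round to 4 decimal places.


Prior odds = P(H) / (1 - P(H))
= 0.222 / 0.778
= 0.2853

0.2853


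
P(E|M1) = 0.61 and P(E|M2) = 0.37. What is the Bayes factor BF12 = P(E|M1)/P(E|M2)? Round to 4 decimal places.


Bayes factor BF12 = P(E|M1) / P(E|M2)
= 0.61 / 0.37
= 1.6486

1.6486


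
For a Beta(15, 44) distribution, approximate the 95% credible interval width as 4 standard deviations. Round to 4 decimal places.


Variance of Beta(a,b) = ab / ((a+b)^2 * (a+b+1))
= 15*44 / ((59)^2 * 60)
= 0.0032
SD = sqrt(0.0032) = 0.0562
Width = 4 * SD = 0.2249

0.2249


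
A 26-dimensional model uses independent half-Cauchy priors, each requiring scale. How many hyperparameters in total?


Per parameter: 1 (scale).
Total = 26 * 1 = 26

26


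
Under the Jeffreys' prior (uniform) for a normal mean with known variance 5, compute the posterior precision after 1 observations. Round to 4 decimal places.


Prior precision = 0 (flat prior).
Post. prec. = 0 + n/var = 1/5 = 0.2

0.2


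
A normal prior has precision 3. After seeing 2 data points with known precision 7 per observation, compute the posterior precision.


In the conjugate normal model, precisions add:
tau_posterior = tau_prior + n * tau_data
= 3 + 2*7 = 17

17


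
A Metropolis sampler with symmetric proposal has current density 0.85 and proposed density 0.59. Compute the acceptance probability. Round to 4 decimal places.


For symmetric proposals, acceptance = min(1, pi(x*)/pi(x))
= min(1, 0.59/0.85)
= min(1, 0.6941) = 0.6941

0.6941


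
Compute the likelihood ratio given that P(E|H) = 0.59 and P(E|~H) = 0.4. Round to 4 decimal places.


LR = P(E|H) / P(E|~H)
= 0.59 / 0.4 = 1.475

1.475


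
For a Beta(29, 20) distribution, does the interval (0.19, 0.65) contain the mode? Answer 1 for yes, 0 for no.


Mode of Beta(a,b) = (a-1)/(a+b-2)
= (29-1)/(29+20-2) = 0.5957
Check: 0.19 <= 0.5957 <= 0.65?
Result: 1

1


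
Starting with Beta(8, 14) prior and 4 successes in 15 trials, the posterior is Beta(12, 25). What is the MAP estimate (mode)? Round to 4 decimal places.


The mode of Beta(a, b) when a > 1 and b > 1 is (a-1)/(a+b-2)
= (12 - 1) / (12 + 25 - 2)
= 11 / 35
= 0.3143

0.3143


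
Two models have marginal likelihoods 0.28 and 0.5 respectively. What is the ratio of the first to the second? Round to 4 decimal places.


Evidence ratio = 0.28 / 0.5
= 0.56

0.56


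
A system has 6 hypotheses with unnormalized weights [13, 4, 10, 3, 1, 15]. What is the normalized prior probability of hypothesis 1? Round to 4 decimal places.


The normalized prior is the weight divided by the total.
Total weight = 46
P(H1) = 13 / 46 = 0.2826

0.2826


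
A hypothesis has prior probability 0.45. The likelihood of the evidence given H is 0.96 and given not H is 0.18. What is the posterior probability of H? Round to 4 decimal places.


Using Bayes' theorem:
P(E) = 0.45 * 0.96 + 0.55 * 0.18
P(E) = 0.531
P(H|E) = (0.45 * 0.96) / 0.531 = 0.8136

0.8136


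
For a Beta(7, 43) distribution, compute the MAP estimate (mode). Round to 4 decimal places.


MAP = mode = (a-1)/(a+b-2)
= (7-1)/(7+43-2)
= 6/48 = 0.125

0.125


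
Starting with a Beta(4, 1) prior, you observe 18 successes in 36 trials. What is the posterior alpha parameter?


For a Beta-Binomial conjugate model:
Posterior alpha = prior alpha + number of successes
= 4 + 18 = 22

22


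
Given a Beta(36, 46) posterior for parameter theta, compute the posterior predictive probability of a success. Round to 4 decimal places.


For a Beta-Bernoulli model, the predictive probability is the mean:
P(success) = 36/(36+46) = 36/82 = 0.439

0.439


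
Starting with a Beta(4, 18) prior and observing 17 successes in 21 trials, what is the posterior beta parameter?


Posterior beta = prior beta + failures
Failures = 21 - 17 = 4
beta_post = 18 + 4 = 22

22


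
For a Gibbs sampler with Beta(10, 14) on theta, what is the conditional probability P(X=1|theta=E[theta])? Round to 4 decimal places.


E[theta] = 10/(10+14) = 0.4167
P(X=1|theta) = theta = 0.4167

0.4167


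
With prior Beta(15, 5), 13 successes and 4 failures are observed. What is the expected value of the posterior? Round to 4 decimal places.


Posterior = Beta(28, 9)
E[theta] = alpha/(alpha+beta)
= 28/37 = 0.7568

0.7568


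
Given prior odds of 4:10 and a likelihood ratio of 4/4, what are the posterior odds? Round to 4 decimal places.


Posterior odds = prior odds * LR
Prior odds = 4/10 = 0.4
LR = 4/4 = 1.0
Posterior odds = 0.4 * 1.0 = 0.4

0.4


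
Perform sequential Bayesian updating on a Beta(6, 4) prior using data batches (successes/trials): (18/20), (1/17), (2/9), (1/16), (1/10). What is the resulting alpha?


Accumulate successes: 23
Posterior alpha = prior alpha + sum of successes
= 6 + 23 = 29

29


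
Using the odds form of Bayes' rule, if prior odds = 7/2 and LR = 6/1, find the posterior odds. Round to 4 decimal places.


Bayes' rule in odds form: posterior odds = prior odds * LR
= (7 * 6) / (2 * 1)
= 42/2 = 21.0

21.0


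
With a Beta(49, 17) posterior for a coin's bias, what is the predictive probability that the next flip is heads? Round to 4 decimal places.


The predictive probability equals the posterior mean.
P(next = heads) = alpha / (alpha + beta)
= 49 / 66 = 0.7424

0.7424


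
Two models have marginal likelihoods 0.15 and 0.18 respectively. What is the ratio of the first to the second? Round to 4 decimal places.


Evidence ratio = 0.15 / 0.18
= 0.8333

0.8333


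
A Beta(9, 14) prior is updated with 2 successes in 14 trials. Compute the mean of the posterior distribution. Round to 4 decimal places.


After update: Beta(11, 26)
Mean = 11 / (11 + 26) = 11 / 37
= 0.2973

0.2973


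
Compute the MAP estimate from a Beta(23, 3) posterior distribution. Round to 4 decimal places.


MAP = mode of Beta distribution
= (alpha - 1)/(alpha + beta - 2)
= (23-1)/(23+3-2)
= 22/24 = 0.9167

0.9167


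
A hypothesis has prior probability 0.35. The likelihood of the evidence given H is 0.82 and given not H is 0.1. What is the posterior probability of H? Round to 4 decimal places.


Using Bayes' theorem:
P(E) = 0.35 * 0.82 + 0.65 * 0.1
P(E) = 0.352
P(H|E) = (0.35 * 0.82) / 0.352 = 0.8153

0.8153


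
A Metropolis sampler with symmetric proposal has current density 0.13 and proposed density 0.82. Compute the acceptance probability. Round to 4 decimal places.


For symmetric proposals, acceptance = min(1, pi(x*)/pi(x))
= min(1, 0.82/0.13)
= min(1, 6.3077) = 1.0

1.0


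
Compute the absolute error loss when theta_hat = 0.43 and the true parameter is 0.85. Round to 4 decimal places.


L = |theta_hat - theta_true|
= |0.43 - 0.85| = 0.42

0.42


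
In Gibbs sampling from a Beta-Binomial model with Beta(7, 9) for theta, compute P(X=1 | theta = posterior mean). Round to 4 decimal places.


Posterior mean = alpha/(alpha+beta) = 7/16 = 0.4375
P(X=1|theta=mean) = theta = 0.4375

0.4375


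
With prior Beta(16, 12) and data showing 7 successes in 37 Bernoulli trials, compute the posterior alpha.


Conjugate update: alpha_posterior = alpha_prior + k
= 16 + 7 = 23

23


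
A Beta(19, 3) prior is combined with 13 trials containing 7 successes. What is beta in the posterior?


In conjugate updating:
beta_posterior = beta_prior + (n - k)
= 3 + (13 - 7)
= 3 + 6 = 9

9


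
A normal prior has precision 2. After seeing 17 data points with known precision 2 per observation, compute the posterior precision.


In the conjugate normal model, precisions add:
tau_posterior = tau_prior + n * tau_data
= 2 + 17*2 = 36

36


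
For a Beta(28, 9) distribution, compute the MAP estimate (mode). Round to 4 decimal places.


MAP = mode = (a-1)/(a+b-2)
= (28-1)/(28+9-2)
= 27/35 = 0.7714

0.7714


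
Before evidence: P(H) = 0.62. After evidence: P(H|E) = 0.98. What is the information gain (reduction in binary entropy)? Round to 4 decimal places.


Prior entropy = 0.958
Posterior entropy = 0.1414
Information gain = 0.958 - 0.1414 = 0.8166

0.8166


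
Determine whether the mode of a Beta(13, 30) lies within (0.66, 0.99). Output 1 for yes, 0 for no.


First find the mode: (a-1)/(a+b-2) = 0.2927
Is 0.2927 in (0.66, 0.99)? 0

0


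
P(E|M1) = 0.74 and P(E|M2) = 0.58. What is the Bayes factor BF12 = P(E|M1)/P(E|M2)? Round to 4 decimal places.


Bayes factor BF12 = P(E|M1) / P(E|M2)
= 0.74 / 0.58
= 1.2759

1.2759


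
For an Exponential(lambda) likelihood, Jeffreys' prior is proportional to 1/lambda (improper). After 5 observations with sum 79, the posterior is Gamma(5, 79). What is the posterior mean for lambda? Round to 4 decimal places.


Posterior = Gamma(n, sum_x) = Gamma(5, 79)
Posterior mean = shape/rate = 5/79
= 0.0633

0.0633


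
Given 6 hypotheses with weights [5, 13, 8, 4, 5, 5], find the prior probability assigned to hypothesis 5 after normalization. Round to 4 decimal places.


To normalize, divide each weight by the sum of all weights.
Sum = 40
Prior(H5) = 5/40 = 0.125

0.125


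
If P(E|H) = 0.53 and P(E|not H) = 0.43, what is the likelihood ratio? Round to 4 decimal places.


Likelihood ratio = P(E|H) / P(E|not H)
= 0.53 / 0.43
= 1.2326

1.2326


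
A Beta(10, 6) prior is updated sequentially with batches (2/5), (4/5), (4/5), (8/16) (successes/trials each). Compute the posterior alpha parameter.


Sequential conjugate updating is equivalent to a single batch update.
Total successes across all batches = 18
alpha_posterior = alpha_prior + total_successes = 10 + 18
= 28

28


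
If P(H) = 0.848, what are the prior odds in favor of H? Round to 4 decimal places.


Prior odds = P(H) / (1 - P(H))
= 0.848 / 0.152
= 5.5789

5.5789


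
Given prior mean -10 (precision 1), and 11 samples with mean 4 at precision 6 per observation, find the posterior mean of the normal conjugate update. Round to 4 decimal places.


The posterior mean is a precision-weighted average of prior and data.
Post. prec. = 1 + 66 = 67
Post. mean = (-10 + 264)/67 = 254/67 = 3.791

3.791


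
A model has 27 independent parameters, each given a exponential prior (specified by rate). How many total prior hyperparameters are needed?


Each exponential prior needs 1 hyperparameter (rate).
Total = 1 * 27 = 27

27


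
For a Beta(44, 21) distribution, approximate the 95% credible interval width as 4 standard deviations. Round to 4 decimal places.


Variance of Beta(a,b) = ab / ((a+b)^2 * (a+b+1))
= 44*21 / ((65)^2 * 66)
= 0.0033
SD = sqrt(0.0033) = 0.0576
Width = 4 * SD = 0.2303

0.2303


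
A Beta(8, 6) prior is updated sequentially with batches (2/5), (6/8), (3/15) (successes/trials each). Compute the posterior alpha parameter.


Sequential conjugate updating is equivalent to a single batch update.
Total successes across all batches = 11
alpha_posterior = alpha_prior + total_successes = 8 + 11
= 19

19


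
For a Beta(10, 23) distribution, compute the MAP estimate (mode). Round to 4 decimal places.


MAP = mode = (a-1)/(a+b-2)
= (10-1)/(10+23-2)
= 9/31 = 0.2903

0.2903


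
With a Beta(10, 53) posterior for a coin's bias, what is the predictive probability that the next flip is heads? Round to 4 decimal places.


The predictive probability equals the posterior mean.
P(next = heads) = alpha / (alpha + beta)
= 10 / 63 = 0.1587

0.1587


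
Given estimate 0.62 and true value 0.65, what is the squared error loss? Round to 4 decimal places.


Squared error = (estimate - true)^2
Difference = -0.03
Loss = -0.03^2 = 0.0009

0.0009


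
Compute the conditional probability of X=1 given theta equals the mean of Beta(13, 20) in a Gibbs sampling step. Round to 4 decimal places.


Mean of Beta(13, 20) = 0.3939
P(X=1 | theta=0.3939) = 0.3939

0.3939


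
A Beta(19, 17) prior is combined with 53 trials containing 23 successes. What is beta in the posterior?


In conjugate updating:
beta_posterior = beta_prior + (n - k)
= 17 + (53 - 23)
= 17 + 30 = 47

47


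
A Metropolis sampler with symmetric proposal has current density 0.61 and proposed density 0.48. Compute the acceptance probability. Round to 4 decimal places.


For symmetric proposals, acceptance = min(1, pi(x*)/pi(x))
= min(1, 0.48/0.61)
= min(1, 0.7869) = 0.7869

0.7869


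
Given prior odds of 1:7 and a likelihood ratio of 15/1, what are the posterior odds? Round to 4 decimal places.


Posterior odds = prior odds * LR
Prior odds = 1/7 = 0.1429
LR = 15/1 = 15.0
Posterior odds = 0.1429 * 15.0 = 2.1429

2.1429


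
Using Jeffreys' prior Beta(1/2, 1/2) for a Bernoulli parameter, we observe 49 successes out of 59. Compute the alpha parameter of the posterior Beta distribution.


Conjugate update: Beta(0.5 + k, 0.5 + n - k).
k = 49, n - k = 10
Posterior alpha = 0.5 + k = 0.5 + 49 = 49.5

49.5


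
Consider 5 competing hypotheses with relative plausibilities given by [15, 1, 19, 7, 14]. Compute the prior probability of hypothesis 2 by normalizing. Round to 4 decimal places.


Sum of weights = 15 + 1 + 19 + 7 + 14 = 56
Normalized prior for H2 = 1 / 56
= 0.0179

0.0179


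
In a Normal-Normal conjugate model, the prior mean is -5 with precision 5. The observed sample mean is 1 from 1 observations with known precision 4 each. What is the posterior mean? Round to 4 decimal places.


Posterior precision = tau0 + n*tau = 5 + 1*4 = 9
Posterior mean = (tau0*mu0 + n*tau*xbar) / posterior_precision
= (5*-5 + 1*4*1) / 9
= -21 / 9 = -2.3333

-2.3333


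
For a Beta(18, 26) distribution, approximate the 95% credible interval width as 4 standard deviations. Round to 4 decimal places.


Variance of Beta(a,b) = ab / ((a+b)^2 * (a+b+1))
= 18*26 / ((44)^2 * 45)
= 0.0054
SD = sqrt(0.0054) = 0.0733
Width = 4 * SD = 0.2932

0.2932


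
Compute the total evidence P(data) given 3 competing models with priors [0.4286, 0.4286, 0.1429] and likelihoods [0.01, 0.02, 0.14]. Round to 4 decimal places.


Marginal likelihood = sum P(model_i) * P(data|model_i)
Model 1: 0.4286 * 0.01 = 0.0043
Model 2: 0.4286 * 0.02 = 0.0086
Model 3: 0.1429 * 0.14 = 0.02
Total = 0.0329

0.0329


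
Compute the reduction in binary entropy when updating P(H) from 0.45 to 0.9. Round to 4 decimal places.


H_before = -p*log2(p) - (1-p)*log2(1-p) for p=0.45: 0.9928
H_after for p=0.9: 0.469
Reduction = 0.9928 - 0.469 = 0.5238

0.5238


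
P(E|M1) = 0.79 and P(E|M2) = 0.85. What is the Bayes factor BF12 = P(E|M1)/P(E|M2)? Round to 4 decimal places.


Bayes factor BF12 = P(E|M1) / P(E|M2)
= 0.79 / 0.85
= 0.9294

0.9294


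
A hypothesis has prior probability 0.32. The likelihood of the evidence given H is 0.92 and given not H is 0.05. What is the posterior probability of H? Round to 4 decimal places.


Using Bayes' theorem:
P(E) = 0.32 * 0.92 + 0.68 * 0.05
P(E) = 0.3284
P(H|E) = (0.32 * 0.92) / 0.3284 = 0.8965

0.8965


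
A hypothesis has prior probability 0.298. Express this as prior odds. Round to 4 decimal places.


Odds = P(H) / P(not H) = 0.298 / 0.702
= 0.4245

0.4245


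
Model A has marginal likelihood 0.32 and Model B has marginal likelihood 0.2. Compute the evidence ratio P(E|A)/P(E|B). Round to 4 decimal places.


Evidence ratio = P(E|A) / P(E|B)
= 0.32 / 0.2
= 1.6

1.6


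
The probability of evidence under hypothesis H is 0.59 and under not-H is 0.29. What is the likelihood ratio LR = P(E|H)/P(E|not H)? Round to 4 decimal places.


LR = 0.59 / 0.29
= 2.0345

2.0345


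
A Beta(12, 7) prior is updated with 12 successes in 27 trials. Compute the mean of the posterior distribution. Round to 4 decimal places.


After update: Beta(24, 22)
Mean = 24 / (24 + 22) = 24 / 46
= 0.5217

0.5217


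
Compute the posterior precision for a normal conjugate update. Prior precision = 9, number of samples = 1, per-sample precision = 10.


tau_post = tau_0 + n * tau
= 9 + 1 * 10 = 19

19


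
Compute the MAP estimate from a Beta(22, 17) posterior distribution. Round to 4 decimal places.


MAP = mode of Beta distribution
= (alpha - 1)/(alpha + beta - 2)
= (22-1)/(22+17-2)
= 21/37 = 0.5676

0.5676


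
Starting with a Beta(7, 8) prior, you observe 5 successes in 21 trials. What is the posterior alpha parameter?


For a Beta-Binomial conjugate model:
Posterior alpha = prior alpha + number of successes
= 7 + 5 = 12

12


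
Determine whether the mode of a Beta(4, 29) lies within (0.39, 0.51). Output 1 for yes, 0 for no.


First find the mode: (a-1)/(a+b-2) = 0.0968
Is 0.0968 in (0.39, 0.51)? 0

0


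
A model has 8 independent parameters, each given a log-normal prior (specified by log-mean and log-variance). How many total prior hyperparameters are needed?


Each log-normal prior needs 2 hyperparameters (log-mean and log-variance).
Total = 2 * 8 = 16

16
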